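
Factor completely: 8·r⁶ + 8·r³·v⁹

Every term has a factor of 8·r³; factoring it out leaves r³ + v⁹.
Recognize a sum of cubes with the parts r and v³.

8·r³·(r + v³)·(r² - r·v³ + v⁶)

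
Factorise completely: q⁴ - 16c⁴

Difference of squares twice: with A = q and B = 2c, A⁴ − B⁴ = (A² − B²)(A² + B²), and A² − B² factors again.

(q - 2c)(q + 2c)(q² + 4c²)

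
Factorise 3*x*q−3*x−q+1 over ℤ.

Group as (3*x*q−3*x) + (−q+1) = 3*x*(q−1) − (q−1).
Both groups share the factor (q−1).

(3*x−1)*(q−1)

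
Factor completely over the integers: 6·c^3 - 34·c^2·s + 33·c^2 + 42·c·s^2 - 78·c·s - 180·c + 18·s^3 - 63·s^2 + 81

(6·c + 2·s - 3)·(c - 3·s + 9)·(c - 3·s - 3)

Group: 6·c·(c^2 - 6·c·s + 6·c + 9·s^2 - 18·s - 27) + (2·s - 3)·(c^2 - 6·c·s + 6·c + 9·s^2 - 18·s - 27); both groups contain (c^2 - 6·c·s + 6·c + 9·s^2 - 18·s - 27), so (6·c + 2·s - 3) is a factor with cofactor c^2 - 6·c·s + 6·c + 9·s^2 - 18·s - 27.
The cofactor groups again: c^2 - 6·c·s + 6·c + 9·s^2 - 18·s - 27 = c·(c - 3·s + 9) + (-3·s - 3)·(c - 3·s + 9); both groups contain (c - 3·s + 9), giving (c - 3·s - 3)·(c - 3·s + 9).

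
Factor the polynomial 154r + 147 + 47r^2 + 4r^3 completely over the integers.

(4r + 7)(r + 3)(r + 7)

Testing divisors of the constant over divisors of the leading coefficient, r = −7 is a root, so (r + 7) divides it; the quotient is 4r^2 + 19r + 21.
The remaining quadratic factors as (r + 3)(4r + 7).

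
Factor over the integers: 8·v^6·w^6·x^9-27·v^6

v^6·(2·w^2·x^3-3)·(4·w^4·x^6+6·w^2·x^3+9)

Every term has a factor of v^6; factoring it out leaves 8·w^6·x^9-27.
Recognize a difference of cubes with the parts 2·w^2·x^3 and 3.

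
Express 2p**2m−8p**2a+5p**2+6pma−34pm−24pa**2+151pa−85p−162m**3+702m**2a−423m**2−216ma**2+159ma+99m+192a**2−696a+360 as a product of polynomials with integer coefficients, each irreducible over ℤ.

(2m−8a+5)(p−9m+3a−9)(p+9m−8)

Group: p(2pm−8pa+5p−18m**2+78ma−63m−24a**2+87a−45) + (9m−8)(2pm−8pa+5p−18m**2+78ma−63m−24a**2+87a−45); both groups contain (2pm−8pa+5p−18m**2+78ma−63m−24a**2+87a−45), so (p+9m−8) is a factor with cofactor 2pm−8pa+5p−18m**2+78ma−63m−24a**2+87a−45.
The cofactor groups again: 2pm−8pa+5p−18m**2+78ma−63m−24a**2+87a−45 = 2m(p−9m+3a−9) + (−8a+5)(p−9m+3a−9); both groups contain (p−9m+3a−9), giving (2m−8a+5)(p−9m+3a−9).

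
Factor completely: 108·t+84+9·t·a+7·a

Group as (9·t·a+108·t) + (7·a+84) = 9·t·(a+12) + 7·(a+12).
Both groups share the factor (a+12).

(9·t+7)·(a+12)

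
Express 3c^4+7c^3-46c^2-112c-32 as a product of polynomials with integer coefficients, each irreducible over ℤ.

(3c+1)(c+2)(c+4)(c-4)

By the rational root theorem, c = 4 is a root, so (c-4) is a factor; dividing leaves 3c^3+19c^2+30c+8.
Next, c = -4 is a root, giving the factor (c+4) and quotient 3c^2+7c+2.
The remaining quadratic factors as (c+2)(3c+1).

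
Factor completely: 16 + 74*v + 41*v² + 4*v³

(4*v + 1)*(v + 2)*(v + 8)

By the rational root theorem, v = -8 is a root, giving the factor (v + 8) and quotient 4*v² + 9*v + 2.
The remaining quadratic factors as (v + 2)(4*v + 1).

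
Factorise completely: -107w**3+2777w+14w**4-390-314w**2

(2w-13)(7w-1)(w+5)(w-6)

Testing divisors of the constant over divisors of the leading coefficient, w = -5 is a root, so (w+5) is a factor; dividing leaves 14w**3-177w**2+571w-78.
Then w = 6 is a root, so (w-6) is a factor; dividing leaves 14w**2-93w+13.
The remaining quadratic factors as (2w-13)(7w-1).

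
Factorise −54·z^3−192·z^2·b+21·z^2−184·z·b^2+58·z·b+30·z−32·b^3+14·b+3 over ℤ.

Group: 9·z·(−6·z^2−20·z·b+3·z−16·b^2+8·b+3) + (2·b+1)·(−6·z^2−20·z·b+3·z−16·b^2+8·b+3); both groups contain (−6·z^2−20·z·b+3·z−16·b^2+8·b+3), so (9·z+2·b+1) is a factor with cofactor −6·z^2−20·z·b+3·z−16·b^2+8·b+3.
The cofactor groups again: −6·z^2−20·z·b+3·z−16·b^2+8·b+3 = −3·z·(2·z+4·b+1) + (−4·b+3)·(2·z+4·b+1); both groups contain (2·z+4·b+1), giving −(3·z+4·b−3)·(2·z+4·b+1).

−(9·z+2·b+1)·(2·z+4·b+1)·(3·z+4·b−3)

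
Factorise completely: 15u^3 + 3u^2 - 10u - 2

(5u + 1)(3u^2 - 2)

Group as (15u^3 - 10u) + (3u^2 - 2) = 5u(3u^2 - 2) + (3u^2 - 2).
Both groups share the factor (3u^2 - 2).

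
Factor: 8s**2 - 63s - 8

Need a pair with product 8·(-8) = -64 and sum -63: that's 1 and -64.
Split the middle term: 8s**2 + s - 64s - 8 = s(8s + 1) - 8(8s + 1).

(8s + 1)(s - 8)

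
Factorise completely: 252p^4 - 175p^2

7p^2(6p + 5)(6p - 5)

Every term has a factor of 7p^2. Then 36p^2 - 25 = (6p)² − (5)².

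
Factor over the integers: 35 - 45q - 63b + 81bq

(9b - 5)(9q - 7)

Group as (81bq - 63b) + (-45q + 35) = 9b(9q - 7) - 5(9q - 7).
Both groups share the factor (9q - 7).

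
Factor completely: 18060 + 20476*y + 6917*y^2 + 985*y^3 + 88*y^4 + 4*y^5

Testing divisors of the constant over divisors of the leading coefficient, y = -3/2 is a root, giving the factor (2*y + 3) and quotient 2*y^4 + 41*y^3 + 431*y^2 + 2812*y + 6020.
Next, y = -7/2 is a root, so (2*y + 7) divides it; the quotient is y^3 + 17*y^2 + 156*y + 860.
Continuing, y = -10 is a root, giving the factor (y + 10) and quotient y^2 + 7*y + 86.
The quadratic y^2 + 7*y + 86 has discriminant -295 < 0 and is irreducible over ℤ.

(2*y + 3)*(2*y + 7)*(y + 10)*(y^2 + 7*y + 86)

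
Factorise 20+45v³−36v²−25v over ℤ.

(5v−4)(9v²−5)

Group as (45v³−25v) + (−36v²+20) = 5v(9v²−5) − 4(9v²−5).
Both groups share the factor (9v²−5).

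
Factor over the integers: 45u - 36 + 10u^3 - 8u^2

(5u - 4)(2u^2 + 9)

Group as (10u^3 + 45u) + (-8u^2 - 36) = 5u(2u^2 + 9) - 4(2u^2 + 9).
Both groups share the factor (2u^2 + 9).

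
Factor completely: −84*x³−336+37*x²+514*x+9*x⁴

(3*x+7)*(3*x−2)*(x−3)*(x−8)

Testing divisors of the constant over divisors of the leading coefficient, x = 3 is a root, so (x−3) is a factor; dividing leaves 9*x³−57*x²−134*x+112.
Continuing, x = −7/3 is a root, so (3*x+7) divides it; the quotient is 3*x²−26*x+16.
The remaining quadratic factors as (3*x−2)(x−8).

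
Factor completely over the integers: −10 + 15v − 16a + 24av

(3v − 2)(8a + 5)

Group as (24av − 16a) + (15v − 10) = 8a(3v − 2) + 5(3v − 2).
Both groups share the factor (3v − 2).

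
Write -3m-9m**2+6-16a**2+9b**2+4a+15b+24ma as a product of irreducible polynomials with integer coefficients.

Group: 3b(3b+3m-4a+3) + (-3m+4a+2)(3b+3m-4a+3); both groups contain (3b+3m-4a+3).

(3b+3m-4a+3)(3b-3m+4a+2)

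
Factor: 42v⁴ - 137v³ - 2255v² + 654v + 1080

Trying the rational-root candidates, v = -6 is a root, so (v + 6) is a factor; dividing leaves 42v³ - 389v² + 79v + 180.
Continuing, v = 9 is a root, giving the factor (v - 9) and quotient 42v² - 11v - 20.
The remaining quadratic factors as (7v + 4)(6v - 5).

(6v - 5)(7v + 4)(v + 6)(v - 9)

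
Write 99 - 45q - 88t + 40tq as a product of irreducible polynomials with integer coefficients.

(5q - 11)(8t - 9)

Group as (40tq - 88t) + (-45q + 99) = 8t(5q - 11) - 9(5q - 11).
Both groups share the factor (5q - 11).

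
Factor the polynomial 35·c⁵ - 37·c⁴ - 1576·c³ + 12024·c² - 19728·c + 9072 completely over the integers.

(5·c - 6)·(7·c - 6)·(c + 9)·(c² - 8·c + 28)

By the rational root theorem, c = 6/5 is a root, so (5·c - 6) divides it; the quotient is 7·c⁴ + c³ - 314·c² + 2028·c - 1512.
Continuing, c = 6/7 is a root, so (7·c - 6) is a factor; dividing leaves c³ + c² - 44·c + 252.
Then c = -9 is a root, giving the factor (c + 9) and quotient c² - 8·c + 28.
The quadratic c² - 8·c + 28 has discriminant -48 < 0 and is irreducible over ℤ.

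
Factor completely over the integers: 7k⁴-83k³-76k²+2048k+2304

Among the possible rational roots, k = 8 is a root, so (k-8) is a factor; dividing leaves 7k³-27k²-292k-288.
Then k = -4 is a root, giving the factor (k+4) and quotient 7k²-55k-72.
The remaining quadratic factors as (7k+8)(k-9).

(7k+8)(k+4)(k-8)(k-9)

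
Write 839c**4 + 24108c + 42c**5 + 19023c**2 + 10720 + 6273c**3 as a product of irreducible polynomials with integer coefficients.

Testing divisors of the constant over divisors of the leading coefficient, c = -4/3 is a root, giving the factor (3c + 4) and quotient 14c**4 + 261c**3 + 1743c**2 + 4017c + 2680.
Continuing, c = -8/7 is a root, so (7c + 8) is a factor; dividing leaves 2c**3 + 35c**2 + 209c + 335.
Next, c = -5/2 is a root, giving the factor (2c + 5) and quotient c**2 + 15c + 67.
The quadratic c**2 + 15c + 67 has discriminant -43 < 0 and is irreducible over ℤ.

(2c + 5)(3c + 4)(7c + 8)(c**2 + 15c + 67)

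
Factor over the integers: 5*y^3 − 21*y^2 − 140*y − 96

(5*y + 4)*(y + 3)*(y − 8)

Trying the rational-root candidates, y = −3 is a root, so (y + 3) is a factor; dividing leaves 5*y^2 − 36*y − 32.
The remaining quadratic factors as (5*y + 4)(y − 8).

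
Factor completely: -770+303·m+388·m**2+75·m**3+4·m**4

Trying the rational-root candidates, m = -10 is a root, so (m+10) divides it; the quotient is 4·m**3+35·m**2+38·m-77.
Continuing, m = 1 is a root, so (m-1) divides it; the quotient is 4·m**2+39·m+77.
The remaining quadratic factors as (4·m+11)(m+7).

(4·m+11)·(m+10)·(m+7)·(m-1)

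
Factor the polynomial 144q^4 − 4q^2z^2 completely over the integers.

Every term has a factor of 4q^2. Then 36q^2 − z^2 = (6q)² − (z)².

4q^2(6q + z)(6q − z)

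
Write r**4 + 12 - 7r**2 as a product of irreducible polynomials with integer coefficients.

(r + 2)(r - 2)(r**2 - 3)

Substitute u = r**2 to get a quadratic in u, then factor.
r**2 - 3 is irreducible over ℤ (3 is not a perfect square).
r**2 - 4 is a difference of squares.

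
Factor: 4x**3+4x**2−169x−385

Testing divisors of the constant over divisors of the leading coefficient, x = 7 is a root, giving the factor (x−7) and quotient 4x**2+32x+55.
The remaining quadratic factors as (2x+5)(2x+11).

(2x+11)(2x+5)(x−7)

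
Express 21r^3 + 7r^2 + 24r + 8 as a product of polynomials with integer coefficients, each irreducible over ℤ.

Group as (21r^3 + 24r) + (7r^2 + 8) = 3r(7r^2 + 8) + (7r^2 + 8).
Both groups share the factor (7r^2 + 8).

(3r + 1)(7r^2 + 8)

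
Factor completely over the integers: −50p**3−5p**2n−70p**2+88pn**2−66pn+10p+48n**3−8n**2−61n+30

Group: 2p(−25p**2−40pn−10p−16n**2−8n+15) + (−3n+2)(−25p**2−40pn−10p−16n**2−8n+15); both groups contain (−25p**2−40pn−10p−16n**2−8n+15), so (2p−3n+2) is a factor with cofactor −25p**2−40pn−10p−16n**2−8n+15.
The cofactor groups again: −25p**2−40pn−10p−16n**2−8n+15 = −5p(5p+4n+5) + (−4n+3)(5p+4n+5); both groups contain (5p+4n+5), giving −(5p+4n−3)(5p+4n+5).

−(2p−3n+2)(5p+4n+5)(5p+4n−3)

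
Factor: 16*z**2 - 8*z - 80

Pull out the common factor 8, then factor the remaining trinomial.

8*(2*z - 5)*(z + 2)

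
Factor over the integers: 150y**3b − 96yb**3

6by(5y − 4b)(5y + 4b)

Factor out 6yb, leaving 25y**2 − 16b**2, which is a difference of two squares.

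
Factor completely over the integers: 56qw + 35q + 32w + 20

(7q + 4)(8w + 5)

Group as (56qw + 35q) + (32w + 20) = 7q(8w + 5) + 4(8w + 5).
Both groups share the factor (8w + 5).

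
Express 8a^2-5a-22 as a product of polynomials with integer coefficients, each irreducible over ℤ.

Need a pair with product 8·(-22) = -176 and sum -5: that's -16 and 11.
Split the middle term: 8a^2-16a + 11a-22 = 8a(a-2) + 11(a-2).

(8a+11)(a-2)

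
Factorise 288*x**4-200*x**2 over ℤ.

8*x**2*(6*x+5)*(6*x-5)

Pull out the common factor 8*x**2; 36*x**2-25 is a difference of squares.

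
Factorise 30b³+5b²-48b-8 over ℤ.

(6b+1)(5b²-8)

Group as (30b³-48b) + (5b²-8) = 6b(5b²-8) + (5b²-8).
Both groups share the factor (5b²-8).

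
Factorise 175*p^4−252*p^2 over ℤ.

7*p^2*(5*p+6)*(5*p−6)

Every term has a factor of 7*p^2. Then 25*p^2−36 = (5*p)² − (6)².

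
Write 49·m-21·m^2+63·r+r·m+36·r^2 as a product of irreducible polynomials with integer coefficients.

(4·r-3·m+7)·(9·r+7·m)

Group: 9·r·(4·r-3·m+7) + 7·m·(4·r-3·m+7); both groups contain (4·r-3·m+7).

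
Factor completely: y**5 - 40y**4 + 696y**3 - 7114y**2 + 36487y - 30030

Testing divisors of the constant over divisors of the leading coefficient, y = 13 is a root, so (y - 13) divides it; the quotient is y**4 - 27y**3 + 345y**2 - 2629y + 2310.
Continuing, y = 1 is a root, giving the factor (y - 1) and quotient y**3 - 26y**2 + 319y - 2310.
Next, y = 15 is a root, giving the factor (y - 15) and quotient y**2 - 11y + 154.
The quadratic y**2 - 11y + 154 has discriminant -495 < 0 and is irreducible over ℤ.

(y - 1)(y - 13)(y - 15)(y**2 - 11y + 154)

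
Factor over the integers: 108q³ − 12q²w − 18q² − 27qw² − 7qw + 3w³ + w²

(2q + w)(6q − 3w − 1)(9q − w)

Group: 9q(12q² − 2q − 3w² − w) − w(12q² − 2q − 3w² − w); both groups contain (12q² − 2q − 3w² − w), so (9q − w) is a factor with cofactor 12q² − 2q − 3w² − w.
The cofactor groups again: 12q² − 2q − 3w² − w = 6q(2q + w) + (−3w − 1)(2q + w); both groups contain (2q + w), giving (6q − 3w − 1)(2q + w).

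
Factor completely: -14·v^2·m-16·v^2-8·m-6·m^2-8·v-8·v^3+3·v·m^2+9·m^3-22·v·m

Group: 2·v·(-4·v^2-v·m-4·v+3·m^2-4·m) + (3·m+2)·(-4·v^2-v·m-4·v+3·m^2-4·m); both groups contain (-4·v^2-v·m-4·v+3·m^2-4·m), so (2·v+3·m+2) is a factor with cofactor -4·v^2-v·m-4·v+3·m^2-4·m.
The cofactor groups again: -4·v^2-v·m-4·v+3·m^2-4·m = -4·v·(v+m) + (3·m-4)·(v+m); both groups contain (v+m), giving -(4·v-3·m+4)·(v+m).

-(4·v-3·m+4)·(2·v+3·m+2)·(v+m)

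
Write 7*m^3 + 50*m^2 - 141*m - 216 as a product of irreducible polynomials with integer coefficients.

(7*m + 8)*(m + 9)*(m - 3)

By the rational root theorem, m = -8/7 is a root, giving the factor (7*m + 8) and quotient m^2 + 6*m - 27.
The remaining quadratic factors as (m - 3)(m + 9).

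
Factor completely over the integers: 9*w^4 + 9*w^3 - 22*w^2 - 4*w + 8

(3*w + 2)*(3*w - 2)*(w + 2)*(w - 1)

By the rational root theorem, w = 2/3 is a root, so (3*w - 2) divides it; the quotient is 3*w^3 + 5*w^2 - 4*w - 4.
Next, w = 1 is a root, giving the factor (w - 1) and quotient 3*w^2 + 8*w + 4.
The remaining quadratic factors as (w + 2)(3*w + 2).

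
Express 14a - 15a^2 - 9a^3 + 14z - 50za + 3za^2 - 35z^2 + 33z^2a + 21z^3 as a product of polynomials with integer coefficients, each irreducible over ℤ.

(7z - 3a - 7)(3z + 3a - 2)(z + a)

Group: 3z(7z^2 + 4za - 7z - 3a^2 - 7a) + (3a - 2)(7z^2 + 4za - 7z - 3a^2 - 7a); both groups contain (7z^2 + 4za - 7z - 3a^2 - 7a), so (3z + 3a - 2) is a factor with cofactor 7z^2 + 4za - 7z - 3a^2 - 7a.
The cofactor groups again: 7z^2 + 4za - 7z - 3a^2 - 7a = 7z(z + a) + (-3a - 7)(z + a); both groups contain (z + a), giving (7z - 3a - 7)(z + a).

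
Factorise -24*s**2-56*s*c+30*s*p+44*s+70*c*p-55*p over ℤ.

Group: -6*s*(4*s-5*p) + (-14*c+11)*(4*s-5*p); both groups contain (4*s-5*p).

-(4*s-5*p)*(6*s+14*c-11)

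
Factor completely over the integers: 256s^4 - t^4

(4s)⁴ − (t)⁴ = ((4s)² − (t)²)((4s)² + (t)²); the first factor splits again, the second (16s^2 + t^2) is irreducible.

(4s + t)(4s - t)(16s^2 + t^2)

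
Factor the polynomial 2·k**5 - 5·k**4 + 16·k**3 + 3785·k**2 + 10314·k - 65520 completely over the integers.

By the rational root theorem, k = -15/2 is a root, giving the factor (2·k + 15) and quotient k**4 - 10·k**3 + 83·k**2 + 1270·k - 4368.
Next, k = -8 is a root, giving the factor (k + 8) and quotient k**3 - 18·k**2 + 227·k - 546.
Then k = 3 is a root, so (k - 3) is a factor; dividing leaves k**2 - 15·k + 182.
The quadratic k**2 - 15·k + 182 has discriminant -503 < 0 and is irreducible over ℤ.

(2·k + 15)·(k + 8)·(k - 3)·(k**2 - 15·k + 182)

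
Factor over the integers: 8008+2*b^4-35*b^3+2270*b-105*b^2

(2*b+11)*(b+4)*(b-13)*(b-14)

Testing divisors of the constant over divisors of the leading coefficient, b = 14 is a root, giving the factor (b-14) and quotient 2*b^3-7*b^2-203*b-572.
Then b = -4 is a root, so (b+4) divides it; the quotient is 2*b^2-15*b-143.
The remaining quadratic factors as (b-13)(2*b+11).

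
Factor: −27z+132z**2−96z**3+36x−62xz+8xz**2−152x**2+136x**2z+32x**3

(2x+8z−9)(4x+4z−1)(4x−3z)

Group: 4x(8x**2+40xz−38x+32z**2−44z+9) − 3z(8x**2+40xz−38x+32z**2−44z+9); both groups contain (8x**2+40xz−38x+32z**2−44z+9), so (4x−3z) is a factor with cofactor 8x**2+40xz−38x+32z**2−44z+9.
The cofactor groups again: 8x**2+40xz−38x+32z**2−44z+9 = 2x(4x+4z−1) + (8z−9)(4x+4z−1); both groups contain (4x+4z−1), giving (2x+8z−9)(4x+4z−1).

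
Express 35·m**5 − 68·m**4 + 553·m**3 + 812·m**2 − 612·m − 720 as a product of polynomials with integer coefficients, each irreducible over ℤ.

Testing divisors of the constant over divisors of the leading coefficient, m = −6/7 is a root, so (7·m + 6) divides it; the quotient is 5·m**4 − 14·m**3 + 91·m**2 + 38·m − 120.
Continuing, m = −6/5 is a root, giving the factor (5·m + 6) and quotient m**3 − 4·m**2 + 23·m − 20.
Next, m = 1 is a root, so (m − 1) is a factor; dividing leaves m**2 − 3·m + 20.
The quadratic m**2 − 3·m + 20 has discriminant −71 < 0 and is irreducible over ℤ.

(5·m + 6)·(7·m + 6)·(m − 1)·(m**2 − 3·m + 20)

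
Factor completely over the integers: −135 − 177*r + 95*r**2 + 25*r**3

(5*r + 3)*(5*r − 9)*(r + 5)

Testing divisors of the constant over divisors of the leading coefficient, r = 9/5 is a root, giving the factor (5*r − 9) and quotient 5*r**2 + 28*r + 15.
The remaining quadratic factors as (5*r + 3)(r + 5).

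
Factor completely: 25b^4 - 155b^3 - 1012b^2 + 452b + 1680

Trying the rational-root candidates, b = -6/5 is a root, so (5b + 6) is a factor; dividing leaves 5b^3 - 37b^2 - 158b + 280.
Then b = -4 is a root, so (b + 4) is a factor; dividing leaves 5b^2 - 57b + 70.
The remaining quadratic factors as (b - 10)(5b - 7).

(5b + 6)(5b - 7)(b + 4)(b - 10)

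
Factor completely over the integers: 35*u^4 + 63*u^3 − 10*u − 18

Group as (35*u^4 − 10*u) + (63*u^3 − 18) = 5*u*(7*u^3 − 2) + 9*(7*u^3 − 2).
Both groups share the factor (7*u^3 − 2).

(5*u + 9)*(7*u^3 − 2)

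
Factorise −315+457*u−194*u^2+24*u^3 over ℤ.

Testing divisors of the constant over divisors of the leading coefficient, u = 7/3 is a root, giving the factor (3*u−7) and quotient 8*u^2−46*u+45.
The remaining quadratic factors as (4*u−5)(2*u−9).

(2*u−9)*(3*u−7)*(4*u−5)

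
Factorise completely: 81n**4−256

Difference of squares twice: with A = 3n and B = 4, A⁴ − B⁴ = (A² − B²)(A² + B²), and A² − B² factors again.

(3n+4)(3n−4)(9n**2+16)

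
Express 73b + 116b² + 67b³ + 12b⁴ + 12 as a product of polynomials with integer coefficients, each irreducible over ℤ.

(3b + 4)(4b + 1)(b + 1)(b + 3)

By the rational root theorem, b = −4/3 is a root, so (3b + 4) divides it; the quotient is 4b³ + 17b² + 16b + 3.
Next, b = −1/4 is a root, so (4b + 1) divides it; the quotient is b² + 4b + 3.
The remaining quadratic factors as (b + 1)(b + 3).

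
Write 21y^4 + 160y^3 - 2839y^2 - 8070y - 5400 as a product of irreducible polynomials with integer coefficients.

Testing divisors of the constant over divisors of the leading coefficient, y = 10 is a root, so (y - 10) divides it; the quotient is 21y^3 + 370y^2 + 861y + 540.
Continuing, y = -9/7 is a root, so (7y + 9) is a factor; dividing leaves 3y^2 + 49y + 60.
The remaining quadratic factors as (3y + 4)(y + 15).

(3y + 4)(7y + 9)(y + 15)(y - 10)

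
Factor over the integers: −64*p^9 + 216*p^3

Factor out 8*p^3 first: what remains is −8*p^6 + 27.
Recognize a difference of cubes with the parts 3 and 2*p^2.

−8*p^3*(2*p^2 − 3)*(4*p^4 + 6*p^2 + 9)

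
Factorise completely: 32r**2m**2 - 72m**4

8m**2(2r - 3m)(2r + 3m)

Every term has a factor of 8m**2. Then 4r**2 - 9m**2 = (2r)² − (3m)².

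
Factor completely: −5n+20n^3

Factor out 5n, leaving 4n^2−1, which is a difference of two squares.

5n(2n+1)(2n−1)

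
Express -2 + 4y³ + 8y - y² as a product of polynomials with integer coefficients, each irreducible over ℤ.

(4y - 1)(y² + 2)

Group as (4y³ + 8y) + (-y² - 2) = 4y(y² + 2) - (y² + 2).
Both groups share the factor (y² + 2).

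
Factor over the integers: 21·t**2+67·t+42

(3·t+7)·(7·t+6)

Need a pair with product 21·42 = 882 and sum 67: that's 18 and 49.
Split the middle term: 21·t**2+18·t + 49·t+42 = 3·t·(7·t+6) + 7·(7·t+6).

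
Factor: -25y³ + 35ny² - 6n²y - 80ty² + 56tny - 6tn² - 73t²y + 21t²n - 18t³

Group: 2t(-9t² + 6tn - 14ty + 6ny - 5y²) + (-n + 5y)(-9t² + 6tn - 14ty + 6ny - 5y²); both groups contain (-9t² + 6tn - 14ty + 6ny - 5y²), so (2t - n + 5y) is a factor with cofactor -9t² + 6tn - 14ty + 6ny - 5y².
The cofactor groups again: -9t² + 6tn - 14ty + 6ny - 5y² = -9t(t + y) + (6n - 5y)(t + y); both groups contain (t + y), giving -(9t - 6n + 5y)(t + y).

-(9t - 6n + 5y)(2t - n + 5y)(t + y)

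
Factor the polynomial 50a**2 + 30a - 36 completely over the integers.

Pull out the common factor 2, then factor the remaining trinomial.

2(5a + 6)(5a - 3)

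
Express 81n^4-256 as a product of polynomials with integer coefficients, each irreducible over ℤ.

Difference of squares twice: with A = 3n and B = 4, A⁴ − B⁴ = (A² − B²)(A² + B²), and A² − B² factors again.

(3n+4)(3n-4)(9n^2+16)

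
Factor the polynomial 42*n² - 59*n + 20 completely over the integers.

Need a pair with product 42·20 = 840 and sum -59: that's -24 and -35.
Split the middle term: 42*n² - 24*n - 35*n + 20 = 6*n*(7*n - 4) - 5*(7*n - 4).

(6*n - 5)*(7*n - 4)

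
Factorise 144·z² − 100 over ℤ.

Every term has a factor of 4. Then 36·z² − 25 = (6·z)² − (5)².

4·(6·z + 5)·(6·z − 5)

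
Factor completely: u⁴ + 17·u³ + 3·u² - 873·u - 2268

(u + 12)·(u + 3)·(u + 9)·(u - 7)

Among the possible rational roots, u = -3 is a root, giving the factor (u + 3) and quotient u³ + 14·u² - 39·u - 756.
Continuing, u = 7 is a root, so (u - 7) is a factor; dividing leaves u² + 21·u + 108.
The remaining quadratic factors as (u + 9)(u + 12).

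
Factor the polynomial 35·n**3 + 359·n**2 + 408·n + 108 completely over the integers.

By the rational root theorem, n = −2/5 is a root, giving the factor (5·n + 2) and quotient 7·n**2 + 69·n + 54.
The remaining quadratic factors as (7·n + 6)(n + 9).

(5·n + 2)·(7·n + 6)·(n + 9)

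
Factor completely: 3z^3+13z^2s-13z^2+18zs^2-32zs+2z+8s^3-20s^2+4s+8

Group: 3z(z^2+3zs-5z+2s^2-6s+4) + (4s+2)(z^2+3zs-5z+2s^2-6s+4); both groups contain (z^2+3zs-5z+2s^2-6s+4), so (3z+4s+2) is a factor with cofactor z^2+3zs-5z+2s^2-6s+4.
The cofactor groups again: z^2+3zs-5z+2s^2-6s+4 = z(z+2s-4) + (s-1)(z+2s-4); both groups contain (z+2s-4), giving (z+s-1)(z+2s-4).

(z+2s-4)(3z+4s+2)(z+s-1)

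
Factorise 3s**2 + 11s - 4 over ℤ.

(3s - 1)(s + 4)

Need a pair with product 3·(-4) = -12 and sum 11: that's -1 and 12.
Split the middle term: 3s**2 - s + 12s - 4 = s(3s - 1) + 4(3s - 1).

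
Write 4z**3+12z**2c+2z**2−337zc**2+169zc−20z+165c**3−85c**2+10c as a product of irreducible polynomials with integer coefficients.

Group: z(4z**2−32zc+10z+15c**2−5c) + (11c−2)(4z**2−32zc+10z+15c**2−5c); both groups contain (4z**2−32zc+10z+15c**2−5c), so (z+11c−2) is a factor with cofactor 4z**2−32zc+10z+15c**2−5c.
The cofactor groups again: 4z**2−32zc+10z+15c**2−5c = 2z(2z−15c+5) − c(2z−15c+5); both groups contain (2z−15c+5), giving (2z−c)(2z−15c+5).

(2z−15c+5)(2z−c)(z+11c−2)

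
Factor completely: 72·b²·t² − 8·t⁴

Every term has a factor of 8·t². Then 9·b² − t² = (3·b)² − (t)².

8·t²·(3·b + t)·(3·b − t)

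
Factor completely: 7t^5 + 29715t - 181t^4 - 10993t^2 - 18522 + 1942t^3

Among the possible rational roots, t = 9 is a root, giving the factor (t - 9) and quotient 7t^4 - 118t^3 + 880t^2 - 3073t + 2058.
Continuing, t = 7 is a root, so (t - 7) divides it; the quotient is 7t^3 - 69t^2 + 397t - 294.
Continuing, t = 6/7 is a root, so (7t - 6) is a factor; dividing leaves t^2 - 9t + 49.
The quadratic t^2 - 9t + 49 has discriminant -115 < 0 and is irreducible over ℤ.

(7t - 6)(t - 7)(t - 9)(t^2 - 9t + 49)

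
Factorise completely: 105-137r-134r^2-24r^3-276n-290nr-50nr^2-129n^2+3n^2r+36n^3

Group: 3n(12n^2-7nr-39n-12r^2-73r-105) + (2r-1)(12n^2-7nr-39n-12r^2-73r-105); both groups contain (12n^2-7nr-39n-12r^2-73r-105), so (3n+2r-1) is a factor with cofactor 12n^2-7nr-39n-12r^2-73r-105.
The cofactor groups again: 12n^2-7nr-39n-12r^2-73r-105 = 4n(3n-4r-15) + (3r+7)(3n-4r-15); both groups contain (3n-4r-15), giving (4n+3r+7)(3n-4r-15).

(3n+2r-1)(3n-4r-15)(4n+3r+7)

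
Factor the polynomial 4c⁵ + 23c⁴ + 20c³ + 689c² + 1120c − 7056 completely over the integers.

(4c − 9)(c + 4)(c + 7)(c² − 3c + 28)

Trying the rational-root candidates, c = 9/4 is a root, giving the factor (4c − 9) and quotient c⁴ + 8c³ + 23c² + 224c + 784.
Continuing, c = −4 is a root, so (c + 4) is a factor; dividing leaves c³ + 4c² + 7c + 196.
Next, c = −7 is a root, so (c + 7) is a factor; dividing leaves c² − 3c + 28.
The quadratic c² − 3c + 28 has discriminant −103 < 0 and is irreducible over ℤ.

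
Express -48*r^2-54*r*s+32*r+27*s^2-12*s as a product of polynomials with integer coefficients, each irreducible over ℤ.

-(6*r+9*s-4)*(8*r-3*s)

Group: -6*r*(8*r-3*s) + (-9*s+4)*(8*r-3*s); both groups contain (8*r-3*s).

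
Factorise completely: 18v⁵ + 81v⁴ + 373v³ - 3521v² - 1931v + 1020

(3v - 1)(6v + 5)(v - 4)(v² + 8v + 51)

Among the possible rational roots, v = 4 is a root, so (v - 4) is a factor; dividing leaves 18v⁴ + 153v³ + 985v² + 419v - 255.
Continuing, v = 1/3 is a root, so (3v - 1) is a factor; dividing leaves 6v³ + 53v² + 346v + 255.
Then v = -5/6 is a root, so (6v + 5) is a factor; dividing leaves v² + 8v + 51.
The quadratic v² + 8v + 51 has discriminant -140 < 0 and is irreducible over ℤ.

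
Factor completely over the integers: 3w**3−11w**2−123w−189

(3w+7)(w+3)(w−9)

Testing divisors of the constant over divisors of the leading coefficient, w = −3 is a root, giving the factor (w+3) and quotient 3w**2−20w−63.
The remaining quadratic factors as (w−9)(3w+7).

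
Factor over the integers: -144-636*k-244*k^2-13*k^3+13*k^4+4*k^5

Testing divisors of the constant over divisors of the leading coefficient, k = -3 is a root, so (k+3) is a factor; dividing leaves 4*k^4+k^3-16*k^2-196*k-48.
Continuing, k = -1/4 is a root, so (4*k+1) is a factor; dividing leaves k^3-4*k-48.
Next, k = 4 is a root, giving the factor (k-4) and quotient k^2+4*k+12.
The quadratic k^2+4*k+12 has discriminant -32 < 0 and is irreducible over ℤ.

(4*k+1)*(k+3)*(k-4)*(k^2+4*k+12)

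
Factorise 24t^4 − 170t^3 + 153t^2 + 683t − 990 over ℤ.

Trying the rational-root candidates, t = 9/4 is a root, giving the factor (4t − 9) and quotient 6t^3 − 29t^2 − 27t + 110.
Then t = −2 is a root, so (t + 2) divides it; the quotient is 6t^2 − 41t + 55.
The remaining quadratic factors as (t − 5)(6t − 11).

(4t − 9)(6t − 11)(t + 2)(t − 5)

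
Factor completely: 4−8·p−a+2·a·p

Group as (2·a·p−a) + (−8·p+4) = a·(2·p−1) − 4·(2·p−1).
Both groups share the factor (2·p−1).

(2·p−1)·(a−4)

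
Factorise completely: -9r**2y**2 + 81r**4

9r**2(3r + y)(3r - y)

Every term has a factor of 9r**2. Then 9r**2 - y**2 = (3r)² − (y)².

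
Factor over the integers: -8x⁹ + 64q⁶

8(2q² - x³)(4q⁴ + 2q²x³ + x⁶)

Every term has a factor of 8; factoring it out leaves 8q⁶ - x⁹.
Recognize a difference of cubes with the parts 2q² and x³.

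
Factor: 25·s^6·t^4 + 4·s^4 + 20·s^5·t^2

s^4·(5·s·t^2 + 2)^2

Every term has a factor of s^4; factoring it out leaves 25·s^2·t^4 + 20·s·t^2 + 4.
Recognize a perfect-square trinomial with the parts 5·s·t^2 and 2.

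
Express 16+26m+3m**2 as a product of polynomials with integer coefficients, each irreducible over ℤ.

(3m+2)(m+8)

Need a pair with product 3·16 = 48 and sum 26: that's 24 and 2.
Split the middle term: 3m**2+24m + 2m+16 = 3m(m+8) + 2(m+8).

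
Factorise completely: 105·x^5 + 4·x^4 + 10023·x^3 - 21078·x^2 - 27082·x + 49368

(3·x - 4)·(5·x - 11)·(7·x + 11)·(x^2 + 2·x + 102)

Trying the rational-root candidates, x = 4/3 is a root, so (3·x - 4) divides it; the quotient is 35·x^4 + 48·x^3 + 3405·x^2 - 2486·x - 12342.
Continuing, x = -11/7 is a root, giving the factor (7·x + 11) and quotient 5·x^3 - x^2 + 488·x - 1122.
Continuing, x = 11/5 is a root, so (5·x - 11) divides it; the quotient is x^2 + 2·x + 102.
The quadratic x^2 + 2·x + 102 has discriminant -404 < 0 and is irreducible over ℤ.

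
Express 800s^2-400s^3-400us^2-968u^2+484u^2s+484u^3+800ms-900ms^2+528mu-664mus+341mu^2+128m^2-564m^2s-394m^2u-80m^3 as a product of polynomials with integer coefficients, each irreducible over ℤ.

Group: 2m(-40m^2+23mu-82ms+64m+44u^2+4us-88u-40s^2+80s) + (11u+10s)(-40m^2+23mu-82ms+64m+44u^2+4us-88u-40s^2+80s); both groups contain (-40m^2+23mu-82ms+64m+44u^2+4us-88u-40s^2+80s), so (2m+11u+10s) is a factor with cofactor -40m^2+23mu-82ms+64m+44u^2+4us-88u-40s^2+80s.
The cofactor groups again: -40m^2+23mu-82ms+64m+44u^2+4us-88u-40s^2+80s = -5m(8m-11u+10s) + (-4u-4s+8)(8m-11u+10s); both groups contain (8m-11u+10s), giving -(5m+4u+4s-8)(8m-11u+10s).

-(2m+11u+10s)(5m+4u+4s-8)(8m-11u+10s)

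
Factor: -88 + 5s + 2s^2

Need a pair with product 2·(-88) = -176 and sum 5: that's -11 and 16.
Split the middle term: 2s^2 - 11s + 16s - 88 = s(2s - 11) + 8(2s - 11).

(2s - 11)(s + 8)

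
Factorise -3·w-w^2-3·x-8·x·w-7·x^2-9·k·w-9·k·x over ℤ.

-(9·k+7·x+w+3)·(x+w)

Group: -x·(9·k+7·x+w+3) - w·(9·k+7·x+w+3); both groups contain (9·k+7·x+w+3).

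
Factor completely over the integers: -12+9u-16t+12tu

Group as (12tu-16t) + (9u-12) = 4t(3u-4) + 3(3u-4).
Both groups share the factor (3u-4).

(3u-4)(4t+3)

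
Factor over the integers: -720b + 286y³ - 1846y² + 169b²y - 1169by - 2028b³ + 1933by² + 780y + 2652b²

-(12b - 13y)(13b + 11y - 5)(13b + 2y - 12)

Group: 12b(-169b² - 169by + 221b - 22y² + 142y - 60) - 13y(-169b² - 169by + 221b - 22y² + 142y - 60); both groups contain (-169b² - 169by + 221b - 22y² + 142y - 60), so (12b - 13y) is a factor with cofactor -169b² - 169by + 221b - 22y² + 142y - 60.
The cofactor groups again: -169b² - 169by + 221b - 22y² + 142y - 60 = -13b(13b + 11y - 5) + (-2y + 12)(13b + 11y - 5); both groups contain (13b + 11y - 5), giving -(13b + 2y - 12)(13b + 11y - 5).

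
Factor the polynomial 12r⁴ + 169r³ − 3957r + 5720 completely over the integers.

(3r − 5)(4r − 13)(r + 11)(r + 8)

By the rational root theorem, r = 13/4 is a root, so (4r − 13) is a factor; dividing leaves 3r³ + 52r² + 169r − 440.
Next, r = 5/3 is a root, giving the factor (3r − 5) and quotient r² + 19r + 88.
The remaining quadratic factors as (r + 11)(r + 8).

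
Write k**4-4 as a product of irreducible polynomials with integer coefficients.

(k**2+2)(k**2-2)

Substitute u = k**2 to get a quadratic in u, then factor.
k**2-2 is irreducible over ℤ (2 is not a perfect square).
k**2+2 is irreducible over ℤ (always positive, so no real roots).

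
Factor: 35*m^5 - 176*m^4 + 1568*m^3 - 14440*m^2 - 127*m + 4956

(5*m - 3)*(7*m + 4)*(m - 7)*(m^2 + 2*m + 59)

Among the possible rational roots, m = 3/5 is a root, so (5*m - 3) is a factor; dividing leaves 7*m^4 - 31*m^3 + 295*m^2 - 2711*m - 1652.
Continuing, m = 7 is a root, so (m - 7) divides it; the quotient is 7*m^3 + 18*m^2 + 421*m + 236.
Then m = -4/7 is a root, giving the factor (7*m + 4) and quotient m^2 + 2*m + 59.
The quadratic m^2 + 2*m + 59 has discriminant -232 < 0 and is irreducible over ℤ.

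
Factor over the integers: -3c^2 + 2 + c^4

(c + 1)(c - 1)(c^2 - 2)

Substitute u = c^2 to get a quadratic in u, then factor.
c^2 - 1 is a difference of squares.
c^2 - 2 is irreducible over ℤ (2 is not a perfect square).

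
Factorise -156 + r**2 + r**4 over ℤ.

(r**2 + 13)(r**2 - 12)

Substitute u = r**2 to get a quadratic in u, then factor.
r**2 - 12 is irreducible over ℤ (12 is not a perfect square).
r**2 + 13 is irreducible over ℤ (always positive, so no real roots).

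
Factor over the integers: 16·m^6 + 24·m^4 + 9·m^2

Every term has a factor of m^2; factoring it out leaves 16·m^4 + 24·m^2 + 9.
Recognize a perfect-square trinomial with the parts 3 and 4·m^2.

m^2·(4·m^2 + 3)^2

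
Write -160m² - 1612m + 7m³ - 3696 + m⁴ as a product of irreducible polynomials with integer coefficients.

Trying the rational-root candidates, m = -6 is a root, so (m + 6) divides it; the quotient is m³ + m² - 166m - 616.
Then m = -11 is a root, so (m + 11) divides it; the quotient is m² - 10m - 56.
The remaining quadratic factors as (m + 4)(m - 14).

(m + 11)(m + 4)(m + 6)(m - 14)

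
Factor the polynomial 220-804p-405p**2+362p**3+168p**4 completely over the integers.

Among the possible rational roots, p = -11/6 is a root, so (6p+11) divides it; the quotient is 28p**3+9p**2-84p+20.
Next, p = 1/4 is a root, giving the factor (4p-1) and quotient 7p**2+4p-20.
The remaining quadratic factors as (7p-10)(p+2).

(4p-1)(6p+11)(7p-10)(p+2)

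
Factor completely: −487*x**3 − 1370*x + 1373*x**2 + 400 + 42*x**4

Trying the rational-root candidates, x = 1/2 is a root, so (2*x − 1) divides it; the quotient is 21*x**3 − 233*x**2 + 570*x − 400.
Then x = 5/3 is a root, giving the factor (3*x − 5) and quotient 7*x**2 − 66*x + 80.
The remaining quadratic factors as (x − 8)(7*x − 10).

(2*x − 1)*(3*x − 5)*(7*x − 10)*(x − 8)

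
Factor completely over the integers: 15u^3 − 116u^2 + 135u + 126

Trying the rational-root candidates, u = 6 is a root, giving the factor (u − 6) and quotient 15u^2 − 26u − 21.
The remaining quadratic factors as (5u + 3)(3u − 7).

(3u − 7)(5u + 3)(u − 6)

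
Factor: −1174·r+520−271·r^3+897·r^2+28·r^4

Among the possible rational roots, r = 4 is a root, so (r−4) is a factor; dividing leaves 28·r^3−159·r^2+261·r−130.
Continuing, r = 10/7 is a root, so (7·r−10) is a factor; dividing leaves 4·r^2−17·r+13.
The remaining quadratic factors as (4·r−13)(r−1).

(4·r−13)·(7·r−10)·(r−1)·(r−4)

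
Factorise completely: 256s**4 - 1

Difference of squares twice: with A = 4s and B = 1, A⁴ − B⁴ = (A² − B²)(A² + B²), and A² − B² factors again.

(4s + 1)(4s - 1)(16s**2 + 1)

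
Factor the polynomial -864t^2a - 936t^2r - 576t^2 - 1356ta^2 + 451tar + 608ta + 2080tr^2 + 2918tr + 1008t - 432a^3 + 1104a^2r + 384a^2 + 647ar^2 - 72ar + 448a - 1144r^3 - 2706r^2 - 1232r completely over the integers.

-(12a + 13r + 8)(9t + 4a - 11r)(8t + 9a - 8r - 14)

Group: 9t(-96ta - 104tr - 64t - 108a^2 - 21ar + 96a + 104r^2 + 246r + 112) + (4a - 11r)(-96ta - 104tr - 64t - 108a^2 - 21ar + 96a + 104r^2 + 246r + 112); both groups contain (-96ta - 104tr - 64t - 108a^2 - 21ar + 96a + 104r^2 + 246r + 112), so (9t + 4a - 11r) is a factor with cofactor -96ta - 104tr - 64t - 108a^2 - 21ar + 96a + 104r^2 + 246r + 112.
The cofactor groups again: -96ta - 104tr - 64t - 108a^2 - 21ar + 96a + 104r^2 + 246r + 112 = -12a(8t + 9a - 8r - 14) + (-13r - 8)(8t + 9a - 8r - 14); both groups contain (8t + 9a - 8r - 14), giving -(12a + 13r + 8)(8t + 9a - 8r - 14).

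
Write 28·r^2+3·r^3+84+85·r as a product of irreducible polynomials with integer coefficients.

(3·r+7)·(r+3)·(r+4)

Testing divisors of the constant over divisors of the leading coefficient, r = −7/3 is a root, giving the factor (3·r+7) and quotient r^2+7·r+12.
The remaining quadratic factors as (r+4)(r+3).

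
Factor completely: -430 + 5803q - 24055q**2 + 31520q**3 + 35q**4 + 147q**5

(3q - 1)(7q - 1)(7q - 2)(q**2 + q + 215)

Testing divisors of the constant over divisors of the leading coefficient, q = 1/3 is a root, so (3q - 1) divides it; the quotient is 49q**4 + 28q**3 + 10516q**2 - 4513q + 430.
Next, q = 1/7 is a root, so (7q - 1) is a factor; dividing leaves 7q**3 + 5q**2 + 1503q - 430.
Then q = 2/7 is a root, giving the factor (7q - 2) and quotient q**2 + q + 215.
The quadratic q**2 + q + 215 has discriminant -859 < 0 and is irreducible over ℤ.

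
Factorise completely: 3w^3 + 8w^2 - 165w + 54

(3w - 1)(w + 9)(w - 6)

By the rational root theorem, w = 6 is a root, so (w - 6) is a factor; dividing leaves 3w^2 + 26w - 9.
The remaining quadratic factors as (w + 9)(3w - 1).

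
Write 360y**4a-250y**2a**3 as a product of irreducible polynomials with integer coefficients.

Every term has a factor of 10y**2a. Then 36y**2-25a**2 = (6y)² − (5a)².

10ay**2(6y-5a)(6y+5a)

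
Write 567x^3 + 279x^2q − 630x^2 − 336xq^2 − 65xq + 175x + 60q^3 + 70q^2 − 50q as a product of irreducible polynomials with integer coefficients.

(7x − 2q)(9x − 3q − 5)(9x + 10q − 5)

Group: 9x(63x^2 + 52xq − 35x − 20q^2 + 10q) + (−3q − 5)(63x^2 + 52xq − 35x − 20q^2 + 10q); both groups contain (63x^2 + 52xq − 35x − 20q^2 + 10q), so (9x − 3q − 5) is a factor with cofactor 63x^2 + 52xq − 35x − 20q^2 + 10q.
The cofactor groups again: 63x^2 + 52xq − 35x − 20q^2 + 10q = 9x(7x − 2q) + (10q − 5)(7x − 2q); both groups contain (7x − 2q), giving (9x + 10q − 5)(7x − 2q).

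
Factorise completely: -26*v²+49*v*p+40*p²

Group: -2*v*(13*v+8*p) + 5*p*(13*v+8*p); both groups contain (13*v+8*p).

-(2*v-5*p)*(13*v+8*p)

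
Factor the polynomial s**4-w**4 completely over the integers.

Write as (s**2)² − (w**2)², then factor s**2-w**2 once more.

(s+w)(s-w)(s**2+w**2)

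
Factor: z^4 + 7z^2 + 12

Substitute u = z^2 to get a quadratic in u, then factor.
z^2 + 3 is irreducible over ℤ (always positive, so no real roots).
z^2 + 4 is irreducible over ℤ (sum of squares).

(z^2 + 3)(z^2 + 4)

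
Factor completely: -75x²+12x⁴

3x²(2x+5)(2x-5)

Factor out 3x², leaving 4x²-25, which is a difference of two squares.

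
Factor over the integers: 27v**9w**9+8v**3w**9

v**3w**9(3v**2+2)(9v**4-6v**2+4)

Pull out the common factor v**3w**9, leaving 27v**6+8.
Recognize a sum of cubes with the parts 2 and 3v**2.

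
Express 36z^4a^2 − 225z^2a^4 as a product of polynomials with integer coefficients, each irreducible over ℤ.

Pull out the common factor 9z^2a^2; 4z^2 − 25a^2 is a difference of squares.

9a^2z^2(2z − 5a)(2z + 5a)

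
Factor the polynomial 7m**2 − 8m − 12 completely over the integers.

(7m + 6)(m − 2)

Need a pair with product 7·(−12) = −84 and sum −8: that's −14 and 6.
Split the middle term: 7m**2 − 14m + 6m − 12 = 7m(m − 2) + 6(m − 2).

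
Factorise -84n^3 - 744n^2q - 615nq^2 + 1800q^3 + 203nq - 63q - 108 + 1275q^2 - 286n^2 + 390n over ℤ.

-(2n + 15q + 9)(6n + 15q - 4)(7n - 8q - 3)

Group: 6n(-14n^2 - 89nq - 57n + 120q^2 + 117q + 27) + (15q - 4)(-14n^2 - 89nq - 57n + 120q^2 + 117q + 27); both groups contain (-14n^2 - 89nq - 57n + 120q^2 + 117q + 27), so (6n + 15q - 4) is a factor with cofactor -14n^2 - 89nq - 57n + 120q^2 + 117q + 27.
The cofactor groups again: -14n^2 - 89nq - 57n + 120q^2 + 117q + 27 = -2n(7n - 8q - 3) + (-15q - 9)(7n - 8q - 3); both groups contain (7n - 8q - 3), giving -(2n + 15q + 9)(7n - 8q - 3).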